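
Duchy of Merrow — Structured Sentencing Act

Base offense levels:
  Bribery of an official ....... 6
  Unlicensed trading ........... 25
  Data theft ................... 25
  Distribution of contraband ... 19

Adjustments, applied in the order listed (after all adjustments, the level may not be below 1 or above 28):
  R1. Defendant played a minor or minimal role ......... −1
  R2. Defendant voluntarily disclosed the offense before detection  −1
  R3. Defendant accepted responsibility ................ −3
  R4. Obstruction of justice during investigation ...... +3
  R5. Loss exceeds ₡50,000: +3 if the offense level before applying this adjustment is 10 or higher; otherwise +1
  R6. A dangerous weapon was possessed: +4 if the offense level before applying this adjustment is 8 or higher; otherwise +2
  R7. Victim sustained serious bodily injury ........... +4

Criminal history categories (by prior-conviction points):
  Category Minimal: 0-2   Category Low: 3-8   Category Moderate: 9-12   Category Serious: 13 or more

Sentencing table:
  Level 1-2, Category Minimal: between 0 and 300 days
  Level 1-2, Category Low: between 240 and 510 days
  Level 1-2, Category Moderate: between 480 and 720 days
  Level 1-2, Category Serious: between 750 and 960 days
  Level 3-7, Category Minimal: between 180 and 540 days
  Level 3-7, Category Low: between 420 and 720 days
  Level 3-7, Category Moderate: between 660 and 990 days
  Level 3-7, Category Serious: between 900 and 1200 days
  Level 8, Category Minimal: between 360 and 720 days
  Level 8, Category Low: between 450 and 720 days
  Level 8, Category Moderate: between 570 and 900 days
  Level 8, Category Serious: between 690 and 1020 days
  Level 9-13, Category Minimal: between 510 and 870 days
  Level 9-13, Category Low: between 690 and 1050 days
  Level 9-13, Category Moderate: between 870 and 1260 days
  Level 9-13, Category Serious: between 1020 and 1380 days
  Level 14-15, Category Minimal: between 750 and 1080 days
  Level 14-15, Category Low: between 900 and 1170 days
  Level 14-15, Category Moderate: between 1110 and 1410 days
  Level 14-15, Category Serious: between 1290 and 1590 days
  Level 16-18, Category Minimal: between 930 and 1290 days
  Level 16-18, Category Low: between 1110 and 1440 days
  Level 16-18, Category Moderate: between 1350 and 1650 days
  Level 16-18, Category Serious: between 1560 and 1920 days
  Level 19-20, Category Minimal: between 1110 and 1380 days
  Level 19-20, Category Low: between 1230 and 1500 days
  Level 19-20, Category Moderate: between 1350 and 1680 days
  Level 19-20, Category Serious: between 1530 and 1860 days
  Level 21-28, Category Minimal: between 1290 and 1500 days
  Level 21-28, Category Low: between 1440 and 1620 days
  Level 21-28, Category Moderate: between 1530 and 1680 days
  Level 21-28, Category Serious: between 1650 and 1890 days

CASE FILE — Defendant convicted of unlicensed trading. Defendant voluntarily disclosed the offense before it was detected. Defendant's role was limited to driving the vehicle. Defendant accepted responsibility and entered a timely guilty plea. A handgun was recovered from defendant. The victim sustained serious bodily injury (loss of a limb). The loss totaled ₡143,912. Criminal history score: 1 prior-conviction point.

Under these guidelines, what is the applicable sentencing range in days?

1290-1500 days

Base offense level for unlicensed trading: 25.
R1 applies: 25 − 1 = 24.
R2 applies: 24 − 1 = 23.
R3 applies: 23 − 3 = 20.
R5 applies (level before this adjustment is 20 ≥ 10, so +3): 20 + 3 = 23.
R6 applies (level before this adjustment is 23 ≥ 8, so +4): 23 + 4 = 27.
R7 applies: 27 + 4 = 31.
Level 31 exceeds the maximum of 28; capped at 28.
Final offense level: 28.
Criminal history: 1 prior point → Category Minimal (0-2).
Level 28 falls in the 21-28 band.
Grid: Level 21-28 × Category Minimal = 1290-1500 days.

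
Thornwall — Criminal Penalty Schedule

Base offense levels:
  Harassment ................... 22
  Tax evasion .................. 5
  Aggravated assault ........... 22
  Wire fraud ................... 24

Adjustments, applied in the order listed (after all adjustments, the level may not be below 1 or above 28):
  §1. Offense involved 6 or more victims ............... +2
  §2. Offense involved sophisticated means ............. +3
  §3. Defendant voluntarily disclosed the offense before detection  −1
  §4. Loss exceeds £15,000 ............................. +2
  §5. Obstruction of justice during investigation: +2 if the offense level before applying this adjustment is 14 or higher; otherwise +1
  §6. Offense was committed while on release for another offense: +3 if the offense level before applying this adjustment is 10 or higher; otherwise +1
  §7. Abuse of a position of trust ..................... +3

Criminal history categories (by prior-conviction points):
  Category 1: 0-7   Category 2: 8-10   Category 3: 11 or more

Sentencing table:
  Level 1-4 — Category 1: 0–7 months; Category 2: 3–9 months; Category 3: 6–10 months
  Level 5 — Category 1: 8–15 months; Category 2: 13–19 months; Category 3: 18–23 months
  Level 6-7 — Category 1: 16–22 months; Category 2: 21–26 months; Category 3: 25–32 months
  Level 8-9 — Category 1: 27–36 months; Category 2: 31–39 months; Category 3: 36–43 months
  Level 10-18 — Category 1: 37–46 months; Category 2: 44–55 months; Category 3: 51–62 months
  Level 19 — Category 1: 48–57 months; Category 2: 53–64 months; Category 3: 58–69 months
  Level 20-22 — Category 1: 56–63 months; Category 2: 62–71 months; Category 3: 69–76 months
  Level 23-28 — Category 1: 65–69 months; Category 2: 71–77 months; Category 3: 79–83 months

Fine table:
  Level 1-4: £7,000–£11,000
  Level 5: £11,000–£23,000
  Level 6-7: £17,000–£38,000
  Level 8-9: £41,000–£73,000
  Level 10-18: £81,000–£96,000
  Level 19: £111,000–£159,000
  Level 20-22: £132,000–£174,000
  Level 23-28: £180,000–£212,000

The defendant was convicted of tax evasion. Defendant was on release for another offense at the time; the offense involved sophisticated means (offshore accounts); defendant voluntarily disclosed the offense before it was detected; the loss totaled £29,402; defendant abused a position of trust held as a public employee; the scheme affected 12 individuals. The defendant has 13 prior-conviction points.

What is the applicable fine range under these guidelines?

£81,000–£96,000

Base offense level for tax evasion: 5.
§1 applies: 5 + 2 = 7.
§2 applies: 7 + 3 = 10.
§3 applies: 10 − 1 = 9.
§4 applies: 9 + 2 = 11.
§5 does not apply.
§6 applies (level before this adjustment is 11 ≥ 10, so +3): 11 + 3 = 14.
§7 applies: 14 + 3 = 17.
Final offense level: 17.
Level 17 falls in the 10-18 band.
Fine table: Level 10-18 → £81,000–£96,000.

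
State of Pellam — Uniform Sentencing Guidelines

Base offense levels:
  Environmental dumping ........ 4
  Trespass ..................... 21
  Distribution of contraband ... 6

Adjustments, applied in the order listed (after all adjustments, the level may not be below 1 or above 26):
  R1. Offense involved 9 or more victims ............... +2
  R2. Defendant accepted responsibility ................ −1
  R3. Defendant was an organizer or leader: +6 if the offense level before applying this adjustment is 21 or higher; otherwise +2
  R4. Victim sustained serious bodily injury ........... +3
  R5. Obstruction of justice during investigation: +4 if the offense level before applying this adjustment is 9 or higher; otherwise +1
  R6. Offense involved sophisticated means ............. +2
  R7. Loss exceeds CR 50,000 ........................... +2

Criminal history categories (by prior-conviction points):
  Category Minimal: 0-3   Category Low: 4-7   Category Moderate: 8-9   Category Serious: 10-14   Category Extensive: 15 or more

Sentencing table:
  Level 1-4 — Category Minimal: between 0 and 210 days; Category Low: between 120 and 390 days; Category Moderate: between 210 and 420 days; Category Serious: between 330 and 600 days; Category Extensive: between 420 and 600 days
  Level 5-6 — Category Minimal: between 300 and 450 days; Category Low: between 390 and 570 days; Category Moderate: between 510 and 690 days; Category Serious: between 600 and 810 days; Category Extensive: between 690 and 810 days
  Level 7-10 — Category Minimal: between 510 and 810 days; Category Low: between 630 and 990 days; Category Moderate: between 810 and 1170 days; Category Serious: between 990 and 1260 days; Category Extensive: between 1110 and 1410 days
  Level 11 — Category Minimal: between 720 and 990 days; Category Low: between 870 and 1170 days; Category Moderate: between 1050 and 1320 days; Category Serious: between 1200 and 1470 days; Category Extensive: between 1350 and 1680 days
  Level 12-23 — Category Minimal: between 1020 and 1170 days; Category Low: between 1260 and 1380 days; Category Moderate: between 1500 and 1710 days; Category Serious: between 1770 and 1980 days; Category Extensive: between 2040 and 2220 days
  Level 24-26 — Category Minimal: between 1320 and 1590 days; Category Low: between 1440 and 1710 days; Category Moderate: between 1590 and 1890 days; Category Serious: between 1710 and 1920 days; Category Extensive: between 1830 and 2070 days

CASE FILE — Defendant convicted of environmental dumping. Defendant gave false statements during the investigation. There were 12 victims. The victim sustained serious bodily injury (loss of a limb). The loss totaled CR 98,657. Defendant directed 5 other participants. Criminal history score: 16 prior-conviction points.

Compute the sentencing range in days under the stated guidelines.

2040-2220 days

Base offense level for environmental dumping: 4.
R1 applies: 4 + 2 = 6.
R3 applies (level before this adjustment is 6 < 21, so +2): 6 + 2 = 8.
R4 applies: 8 + 3 = 11.
R5 applies (level before this adjustment is 11 ≥ 9, so +4): 11 + 4 = 15.
R7 applies: 15 + 2 = 17.
Final offense level: 17.
Criminal history: 16 prior points → Category Extensive (15+).
Level 17 falls in the 12-23 band.
Grid: Level 12-23 × Category Extensive = 2040-2220 days.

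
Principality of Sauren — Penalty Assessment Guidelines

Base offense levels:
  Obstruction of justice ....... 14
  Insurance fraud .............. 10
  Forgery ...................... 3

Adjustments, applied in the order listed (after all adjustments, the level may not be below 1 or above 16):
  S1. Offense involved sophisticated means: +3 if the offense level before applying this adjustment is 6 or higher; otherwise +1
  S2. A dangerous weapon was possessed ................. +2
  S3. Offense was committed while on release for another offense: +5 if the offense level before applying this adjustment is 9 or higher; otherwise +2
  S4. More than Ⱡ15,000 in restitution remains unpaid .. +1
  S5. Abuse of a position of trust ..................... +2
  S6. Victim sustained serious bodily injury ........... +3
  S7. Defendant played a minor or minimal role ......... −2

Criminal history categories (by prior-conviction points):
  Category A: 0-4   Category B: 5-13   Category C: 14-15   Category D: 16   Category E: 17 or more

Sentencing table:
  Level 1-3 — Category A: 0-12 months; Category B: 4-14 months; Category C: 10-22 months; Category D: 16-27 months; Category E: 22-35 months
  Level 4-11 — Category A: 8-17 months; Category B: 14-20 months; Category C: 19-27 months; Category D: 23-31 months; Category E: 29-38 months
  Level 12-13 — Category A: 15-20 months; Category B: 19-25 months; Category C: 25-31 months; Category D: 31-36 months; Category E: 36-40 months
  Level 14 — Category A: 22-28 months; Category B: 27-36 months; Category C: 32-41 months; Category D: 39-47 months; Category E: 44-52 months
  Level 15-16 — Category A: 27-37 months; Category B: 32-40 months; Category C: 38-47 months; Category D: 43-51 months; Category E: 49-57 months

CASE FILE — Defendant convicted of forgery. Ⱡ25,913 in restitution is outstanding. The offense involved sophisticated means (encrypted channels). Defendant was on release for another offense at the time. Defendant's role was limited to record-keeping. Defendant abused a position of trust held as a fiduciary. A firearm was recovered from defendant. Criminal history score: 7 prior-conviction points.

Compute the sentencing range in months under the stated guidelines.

Base offense level for forgery: 3.
S1 applies (level before this adjustment is 3 < 6, so +1): 3 + 1 = 4.
S2 applies: 4 + 2 = 6.
S3 applies (level before this adjustment is 6 < 9, so +2): 6 + 2 = 8.
S4 applies: 8 + 1 = 9.
S5 applies: 9 + 2 = 11.
S7 applies: 11 − 2 = 9.
Final offense level: 9.
Criminal history: 7 prior points → Category B (5-13).
Level 9 falls in the 4-11 band.
Grid: Level 4-11 × Category B = 14-20 months.

14-20 months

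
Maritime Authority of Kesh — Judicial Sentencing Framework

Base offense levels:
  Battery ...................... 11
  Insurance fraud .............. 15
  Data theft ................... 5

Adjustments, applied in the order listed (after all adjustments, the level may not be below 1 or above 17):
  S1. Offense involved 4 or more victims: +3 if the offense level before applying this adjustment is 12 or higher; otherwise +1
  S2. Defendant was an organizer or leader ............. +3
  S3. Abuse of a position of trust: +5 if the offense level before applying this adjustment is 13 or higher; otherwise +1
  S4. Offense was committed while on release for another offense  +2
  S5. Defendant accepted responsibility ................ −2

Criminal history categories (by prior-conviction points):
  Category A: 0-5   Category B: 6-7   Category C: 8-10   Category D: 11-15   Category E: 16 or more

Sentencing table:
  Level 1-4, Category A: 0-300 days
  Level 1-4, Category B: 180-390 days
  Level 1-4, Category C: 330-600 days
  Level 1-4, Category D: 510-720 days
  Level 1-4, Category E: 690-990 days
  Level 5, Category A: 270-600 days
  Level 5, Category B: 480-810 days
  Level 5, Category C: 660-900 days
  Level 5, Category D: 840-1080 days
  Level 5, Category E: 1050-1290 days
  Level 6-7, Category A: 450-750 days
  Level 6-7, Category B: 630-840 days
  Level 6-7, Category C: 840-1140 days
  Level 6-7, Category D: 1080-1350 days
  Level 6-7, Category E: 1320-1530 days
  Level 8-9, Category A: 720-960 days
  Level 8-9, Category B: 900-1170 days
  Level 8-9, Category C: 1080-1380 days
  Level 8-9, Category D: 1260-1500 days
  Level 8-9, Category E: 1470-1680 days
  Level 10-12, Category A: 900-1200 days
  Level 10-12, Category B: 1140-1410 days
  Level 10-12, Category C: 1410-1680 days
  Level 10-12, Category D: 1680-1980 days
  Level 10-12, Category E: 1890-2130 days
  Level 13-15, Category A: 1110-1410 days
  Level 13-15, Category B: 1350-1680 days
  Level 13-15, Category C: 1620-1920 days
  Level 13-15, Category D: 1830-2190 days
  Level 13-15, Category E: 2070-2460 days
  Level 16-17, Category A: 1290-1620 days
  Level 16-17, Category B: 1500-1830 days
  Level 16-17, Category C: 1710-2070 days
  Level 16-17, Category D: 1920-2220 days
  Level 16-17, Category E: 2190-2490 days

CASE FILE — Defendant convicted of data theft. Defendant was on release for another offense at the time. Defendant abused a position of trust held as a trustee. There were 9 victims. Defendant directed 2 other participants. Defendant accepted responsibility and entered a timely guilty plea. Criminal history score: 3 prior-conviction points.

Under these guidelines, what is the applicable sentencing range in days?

Base offense level for data theft: 5.
S1 applies (level before this adjustment is 5 < 12, so +1): 5 + 1 = 6.
S2 applies: 6 + 3 = 9.
S3 applies (level before this adjustment is 9 < 13, so +1): 9 + 1 = 10.
S4 applies: 10 + 2 = 12.
S5 applies: 12 − 2 = 10.
Final offense level: 10.
Criminal history: 3 prior points → Category A (0-5).
Level 10 falls in the 10-12 band.
Grid: Level 10-12 × Category A = 900-1200 days.

900-1200 days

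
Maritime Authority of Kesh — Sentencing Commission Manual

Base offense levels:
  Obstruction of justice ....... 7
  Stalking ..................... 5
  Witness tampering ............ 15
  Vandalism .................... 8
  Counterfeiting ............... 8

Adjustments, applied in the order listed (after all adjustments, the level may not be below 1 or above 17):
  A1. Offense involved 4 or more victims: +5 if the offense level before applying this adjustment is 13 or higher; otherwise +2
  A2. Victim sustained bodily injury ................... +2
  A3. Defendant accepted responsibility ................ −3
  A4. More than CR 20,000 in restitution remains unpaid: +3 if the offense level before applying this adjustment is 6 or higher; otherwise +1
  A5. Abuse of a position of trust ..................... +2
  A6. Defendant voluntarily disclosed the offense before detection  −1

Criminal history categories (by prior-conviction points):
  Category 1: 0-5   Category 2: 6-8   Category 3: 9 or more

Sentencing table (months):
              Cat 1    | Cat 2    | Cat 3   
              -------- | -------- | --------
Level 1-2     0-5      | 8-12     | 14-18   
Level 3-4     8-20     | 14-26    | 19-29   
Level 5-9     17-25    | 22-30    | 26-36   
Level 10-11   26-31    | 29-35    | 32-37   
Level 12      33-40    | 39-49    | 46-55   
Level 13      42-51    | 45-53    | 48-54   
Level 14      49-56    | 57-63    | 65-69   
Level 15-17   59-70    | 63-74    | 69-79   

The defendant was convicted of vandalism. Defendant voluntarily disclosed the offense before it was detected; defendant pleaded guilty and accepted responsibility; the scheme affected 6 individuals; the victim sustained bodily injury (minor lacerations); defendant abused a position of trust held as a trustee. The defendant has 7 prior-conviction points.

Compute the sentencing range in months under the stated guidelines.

29-35 months

Base offense level for vandalism: 8.
A1 applies (level before this adjustment is 8 < 13, so +2): 8 + 2 = 10.
A2 applies: 10 + 2 = 12.
A3 applies: 12 − 3 = 9.
A4 does not apply.
A5 applies: 9 + 2 = 11.
A6 applies: 11 − 1 = 10.
Final offense level: 10.
Criminal history: 7 prior points → Category 2 (6-8).
Level 10 falls in the 10-11 band.
Grid: Level 10-11 × Category 2 = 29-35 months.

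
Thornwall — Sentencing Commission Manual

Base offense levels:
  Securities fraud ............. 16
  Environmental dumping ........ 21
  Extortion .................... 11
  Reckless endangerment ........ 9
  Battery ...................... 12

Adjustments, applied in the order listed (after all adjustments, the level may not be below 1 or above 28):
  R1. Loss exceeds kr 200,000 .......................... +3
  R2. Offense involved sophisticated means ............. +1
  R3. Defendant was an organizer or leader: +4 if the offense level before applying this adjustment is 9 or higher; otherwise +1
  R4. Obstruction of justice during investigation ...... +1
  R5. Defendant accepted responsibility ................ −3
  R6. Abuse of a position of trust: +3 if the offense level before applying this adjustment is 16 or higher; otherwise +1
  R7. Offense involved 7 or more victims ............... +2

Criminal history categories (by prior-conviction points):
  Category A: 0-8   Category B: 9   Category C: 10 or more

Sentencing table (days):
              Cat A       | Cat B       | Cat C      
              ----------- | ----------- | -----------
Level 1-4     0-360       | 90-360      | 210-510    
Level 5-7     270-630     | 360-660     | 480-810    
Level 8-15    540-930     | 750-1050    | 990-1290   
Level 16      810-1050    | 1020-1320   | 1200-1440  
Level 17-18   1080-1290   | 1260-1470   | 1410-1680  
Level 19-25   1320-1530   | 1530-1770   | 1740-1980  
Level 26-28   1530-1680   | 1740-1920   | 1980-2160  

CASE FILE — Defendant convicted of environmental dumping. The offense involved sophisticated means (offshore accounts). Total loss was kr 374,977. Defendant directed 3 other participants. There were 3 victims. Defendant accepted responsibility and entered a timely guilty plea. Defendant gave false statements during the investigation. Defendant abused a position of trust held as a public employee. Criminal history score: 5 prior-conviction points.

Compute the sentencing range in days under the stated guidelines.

1530-1680 days

Base offense level for environmental dumping: 21.
R1 applies: 21 + 3 = 24.
R2 applies: 24 + 1 = 25.
R3 applies (level before this adjustment is 25 ≥ 9, so +4): 25 + 4 = 29.
R4 applies: 29 + 1 = 30.
R5 applies: 30 − 3 = 27.
R6 applies (level before this adjustment is 27 ≥ 16, so +3): 27 + 3 = 30.
R7 does not apply.
Level 30 exceeds the maximum of 28; capped at 28.
Final offense level: 28.
Criminal history: 5 prior points → Category A (0-8).
Level 28 falls in the 26-28 band.
Grid: Level 26-28 × Category A = 1530-1680 days.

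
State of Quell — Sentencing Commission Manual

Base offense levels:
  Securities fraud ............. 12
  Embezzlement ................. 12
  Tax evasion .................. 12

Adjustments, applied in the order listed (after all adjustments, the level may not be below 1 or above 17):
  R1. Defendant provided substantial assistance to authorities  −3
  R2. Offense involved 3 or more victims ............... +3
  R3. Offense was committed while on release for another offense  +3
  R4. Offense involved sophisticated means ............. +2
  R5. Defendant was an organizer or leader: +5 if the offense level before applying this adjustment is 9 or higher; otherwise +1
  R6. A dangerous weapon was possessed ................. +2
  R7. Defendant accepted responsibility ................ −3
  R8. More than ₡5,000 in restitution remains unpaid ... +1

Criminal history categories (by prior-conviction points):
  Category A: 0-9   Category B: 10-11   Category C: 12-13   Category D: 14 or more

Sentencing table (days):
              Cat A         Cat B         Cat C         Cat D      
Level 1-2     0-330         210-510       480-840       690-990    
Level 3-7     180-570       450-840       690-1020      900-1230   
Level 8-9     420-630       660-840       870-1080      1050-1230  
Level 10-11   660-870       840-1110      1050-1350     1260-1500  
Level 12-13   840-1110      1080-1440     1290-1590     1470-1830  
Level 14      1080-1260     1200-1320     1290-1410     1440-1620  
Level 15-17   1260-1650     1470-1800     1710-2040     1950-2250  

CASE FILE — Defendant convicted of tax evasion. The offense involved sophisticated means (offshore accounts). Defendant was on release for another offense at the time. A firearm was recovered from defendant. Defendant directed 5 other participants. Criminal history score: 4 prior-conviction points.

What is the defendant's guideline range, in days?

Base offense level for tax evasion: 12.
R3 applies: 12 + 3 = 15.
R4 applies: 15 + 2 = 17.
R5 applies (level before this adjustment is 17 ≥ 9, so +5): 17 + 5 = 22.
R6 applies: 22 + 2 = 24.
R7 does not apply.
R8 does not apply.
Level 24 exceeds the maximum of 17; capped at 17.
Final offense level: 17.
Criminal history: 4 prior points → Category A (0-9).
Level 17 falls in the 15-17 band.
Grid: Level 15-17 × Category A = 1260-1650 days.

1260-1650 days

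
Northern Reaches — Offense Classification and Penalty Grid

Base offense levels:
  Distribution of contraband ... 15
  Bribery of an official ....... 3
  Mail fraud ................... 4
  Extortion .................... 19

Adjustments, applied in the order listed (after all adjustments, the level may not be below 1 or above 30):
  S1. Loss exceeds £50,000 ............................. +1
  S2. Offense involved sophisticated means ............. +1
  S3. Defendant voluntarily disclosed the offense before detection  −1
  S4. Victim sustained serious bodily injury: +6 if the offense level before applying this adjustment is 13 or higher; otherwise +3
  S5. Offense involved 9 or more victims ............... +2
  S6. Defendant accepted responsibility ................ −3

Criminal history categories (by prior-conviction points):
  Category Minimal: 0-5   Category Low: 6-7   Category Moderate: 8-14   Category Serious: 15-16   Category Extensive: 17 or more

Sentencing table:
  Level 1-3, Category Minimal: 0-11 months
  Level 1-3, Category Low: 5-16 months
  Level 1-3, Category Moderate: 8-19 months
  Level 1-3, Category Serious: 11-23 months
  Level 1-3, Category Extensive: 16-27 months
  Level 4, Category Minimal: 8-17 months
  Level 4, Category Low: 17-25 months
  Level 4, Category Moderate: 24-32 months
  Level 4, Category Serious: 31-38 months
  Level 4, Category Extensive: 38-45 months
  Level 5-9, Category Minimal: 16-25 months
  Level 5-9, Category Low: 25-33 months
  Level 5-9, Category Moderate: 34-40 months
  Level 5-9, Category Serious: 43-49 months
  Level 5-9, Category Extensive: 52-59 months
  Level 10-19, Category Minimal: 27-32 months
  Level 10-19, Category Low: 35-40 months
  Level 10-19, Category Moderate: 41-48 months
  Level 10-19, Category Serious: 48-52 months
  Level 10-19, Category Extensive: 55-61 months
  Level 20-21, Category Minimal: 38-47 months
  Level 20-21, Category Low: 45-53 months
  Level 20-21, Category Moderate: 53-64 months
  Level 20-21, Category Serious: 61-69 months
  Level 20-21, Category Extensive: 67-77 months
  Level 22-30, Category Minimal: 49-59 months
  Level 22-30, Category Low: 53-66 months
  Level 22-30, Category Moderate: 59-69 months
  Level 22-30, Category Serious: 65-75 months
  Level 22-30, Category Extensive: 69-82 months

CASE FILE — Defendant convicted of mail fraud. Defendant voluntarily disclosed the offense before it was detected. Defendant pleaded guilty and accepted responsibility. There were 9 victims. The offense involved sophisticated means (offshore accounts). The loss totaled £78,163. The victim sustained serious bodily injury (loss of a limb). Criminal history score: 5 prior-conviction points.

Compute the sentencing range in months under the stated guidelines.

16-25 months

Base offense level for mail fraud: 4.
S1 applies: 4 + 1 = 5.
S2 applies: 5 + 1 = 6.
S3 applies: 6 − 1 = 5.
S4 applies (level before this adjustment is 5 < 13, so +3): 5 + 3 = 8.
S5 applies: 8 + 2 = 10.
S6 applies: 10 − 3 = 7.
Final offense level: 7.
Criminal history: 5 prior points → Category Minimal (0-5).
Level 7 falls in the 5-9 band.
Grid: Level 5-9 × Category Minimal = 16-25 months.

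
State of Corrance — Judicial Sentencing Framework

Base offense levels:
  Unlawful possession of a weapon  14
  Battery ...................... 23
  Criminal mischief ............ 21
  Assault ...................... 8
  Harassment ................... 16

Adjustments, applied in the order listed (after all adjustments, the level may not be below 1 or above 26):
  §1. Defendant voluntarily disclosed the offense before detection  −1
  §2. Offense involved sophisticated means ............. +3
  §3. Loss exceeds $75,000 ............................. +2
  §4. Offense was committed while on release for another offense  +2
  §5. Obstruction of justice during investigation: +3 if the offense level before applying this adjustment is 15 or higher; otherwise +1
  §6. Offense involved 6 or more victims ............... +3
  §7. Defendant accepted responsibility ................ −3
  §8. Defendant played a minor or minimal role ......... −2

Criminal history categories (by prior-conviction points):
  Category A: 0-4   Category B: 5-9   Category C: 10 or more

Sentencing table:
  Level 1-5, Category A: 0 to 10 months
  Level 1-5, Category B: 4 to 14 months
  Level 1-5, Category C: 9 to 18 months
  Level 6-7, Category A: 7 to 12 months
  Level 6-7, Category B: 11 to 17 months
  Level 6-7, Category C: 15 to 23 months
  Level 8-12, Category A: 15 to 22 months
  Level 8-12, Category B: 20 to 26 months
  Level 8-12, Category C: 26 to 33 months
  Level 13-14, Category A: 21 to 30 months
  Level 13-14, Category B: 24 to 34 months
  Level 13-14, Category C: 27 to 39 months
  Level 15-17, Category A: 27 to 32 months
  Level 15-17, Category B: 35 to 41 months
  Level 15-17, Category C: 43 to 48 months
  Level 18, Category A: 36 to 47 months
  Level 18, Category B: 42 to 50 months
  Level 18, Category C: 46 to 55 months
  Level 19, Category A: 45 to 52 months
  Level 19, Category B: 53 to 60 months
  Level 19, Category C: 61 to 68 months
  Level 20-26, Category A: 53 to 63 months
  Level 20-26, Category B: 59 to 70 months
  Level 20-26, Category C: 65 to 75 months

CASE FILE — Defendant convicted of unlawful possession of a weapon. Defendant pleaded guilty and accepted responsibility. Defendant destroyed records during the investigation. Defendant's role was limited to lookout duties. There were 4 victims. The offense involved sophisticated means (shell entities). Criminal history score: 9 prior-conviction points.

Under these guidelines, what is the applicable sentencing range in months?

35-41 months

Base offense level for unlawful possession of a weapon: 14.
§2 applies: 14 + 3 = 17.
§4 does not apply.
§5 applies (level before this adjustment is 17 ≥ 15, so +3): 17 + 3 = 20.
§7 applies: 20 − 3 = 17.
§8 applies: 17 − 2 = 15.
Final offense level: 15.
Criminal history: 9 prior points → Category B (5-9).
Level 15 falls in the 15-17 band.
Grid: Level 15-17 × Category B = 35-41 months.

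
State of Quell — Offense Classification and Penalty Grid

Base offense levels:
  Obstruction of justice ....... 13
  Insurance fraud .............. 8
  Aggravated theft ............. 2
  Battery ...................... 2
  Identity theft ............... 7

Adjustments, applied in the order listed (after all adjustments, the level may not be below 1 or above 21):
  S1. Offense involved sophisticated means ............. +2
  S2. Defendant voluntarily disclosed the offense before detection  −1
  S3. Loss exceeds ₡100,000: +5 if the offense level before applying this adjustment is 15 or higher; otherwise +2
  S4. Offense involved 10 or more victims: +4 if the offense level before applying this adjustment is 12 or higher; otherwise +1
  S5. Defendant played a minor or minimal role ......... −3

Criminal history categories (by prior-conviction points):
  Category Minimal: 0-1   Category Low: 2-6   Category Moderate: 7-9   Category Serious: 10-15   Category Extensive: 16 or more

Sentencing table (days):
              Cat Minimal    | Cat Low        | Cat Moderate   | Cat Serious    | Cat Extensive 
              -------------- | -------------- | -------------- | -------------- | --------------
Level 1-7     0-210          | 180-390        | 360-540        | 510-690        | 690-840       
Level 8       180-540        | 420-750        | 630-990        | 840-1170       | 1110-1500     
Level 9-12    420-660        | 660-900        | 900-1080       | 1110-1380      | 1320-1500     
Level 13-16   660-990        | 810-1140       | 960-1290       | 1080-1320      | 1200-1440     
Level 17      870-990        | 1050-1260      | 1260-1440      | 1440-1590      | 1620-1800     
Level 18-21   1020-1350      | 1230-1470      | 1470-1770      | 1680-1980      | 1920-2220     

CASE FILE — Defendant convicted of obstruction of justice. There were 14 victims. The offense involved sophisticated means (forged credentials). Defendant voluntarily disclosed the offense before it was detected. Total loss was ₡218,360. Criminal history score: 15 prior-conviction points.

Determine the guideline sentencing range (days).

1680-1980 days

Base offense level for obstruction of justice: 13.
S1 applies: 13 + 2 = 15.
S2 applies: 15 − 1 = 14.
S3 applies (level before this adjustment is 14 < 15, so +2): 14 + 2 = 16.
S4 applies (level before this adjustment is 16 ≥ 12, so +4): 16 + 4 = 20.
Final offense level: 20.
Criminal history: 15 prior points → Category Serious (10-15).
Level 20 falls in the 18-21 band.
Grid: Level 18-21 × Category Serious = 1680-1980 days.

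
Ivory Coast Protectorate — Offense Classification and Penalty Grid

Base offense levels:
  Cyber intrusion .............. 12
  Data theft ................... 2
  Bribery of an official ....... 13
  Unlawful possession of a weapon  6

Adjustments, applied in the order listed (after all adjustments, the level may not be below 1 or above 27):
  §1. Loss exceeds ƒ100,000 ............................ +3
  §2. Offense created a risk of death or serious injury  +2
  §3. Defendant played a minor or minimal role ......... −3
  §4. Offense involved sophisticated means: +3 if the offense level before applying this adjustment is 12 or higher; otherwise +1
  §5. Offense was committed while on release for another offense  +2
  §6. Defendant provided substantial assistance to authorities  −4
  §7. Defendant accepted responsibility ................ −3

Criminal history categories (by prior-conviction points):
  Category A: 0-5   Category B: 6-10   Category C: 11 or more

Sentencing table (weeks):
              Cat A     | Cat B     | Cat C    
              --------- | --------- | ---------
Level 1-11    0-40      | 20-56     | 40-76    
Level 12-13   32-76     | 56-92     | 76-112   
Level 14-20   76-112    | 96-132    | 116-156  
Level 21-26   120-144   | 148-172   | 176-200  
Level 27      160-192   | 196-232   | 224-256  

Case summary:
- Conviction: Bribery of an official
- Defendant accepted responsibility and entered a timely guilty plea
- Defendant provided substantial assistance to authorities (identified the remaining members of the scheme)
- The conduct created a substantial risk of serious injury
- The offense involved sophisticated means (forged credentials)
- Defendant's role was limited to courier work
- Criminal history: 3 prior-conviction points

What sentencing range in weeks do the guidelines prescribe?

0-40 weeks

Base offense level for bribery of an official: 13.
§2 applies: 13 + 2 = 15.
§3 applies: 15 − 3 = 12.
§4 applies (level before this adjustment is 12 ≥ 12, so +3): 12 + 3 = 15.
§5 does not apply.
§6 applies: 15 − 4 = 11.
§7 applies: 11 − 3 = 8.
Final offense level: 8.
Criminal history: 3 prior points → Category A (0-5).
Level 8 falls in the 1-11 band.
Grid: Level 1-11 × Category A = 0-40 weeks.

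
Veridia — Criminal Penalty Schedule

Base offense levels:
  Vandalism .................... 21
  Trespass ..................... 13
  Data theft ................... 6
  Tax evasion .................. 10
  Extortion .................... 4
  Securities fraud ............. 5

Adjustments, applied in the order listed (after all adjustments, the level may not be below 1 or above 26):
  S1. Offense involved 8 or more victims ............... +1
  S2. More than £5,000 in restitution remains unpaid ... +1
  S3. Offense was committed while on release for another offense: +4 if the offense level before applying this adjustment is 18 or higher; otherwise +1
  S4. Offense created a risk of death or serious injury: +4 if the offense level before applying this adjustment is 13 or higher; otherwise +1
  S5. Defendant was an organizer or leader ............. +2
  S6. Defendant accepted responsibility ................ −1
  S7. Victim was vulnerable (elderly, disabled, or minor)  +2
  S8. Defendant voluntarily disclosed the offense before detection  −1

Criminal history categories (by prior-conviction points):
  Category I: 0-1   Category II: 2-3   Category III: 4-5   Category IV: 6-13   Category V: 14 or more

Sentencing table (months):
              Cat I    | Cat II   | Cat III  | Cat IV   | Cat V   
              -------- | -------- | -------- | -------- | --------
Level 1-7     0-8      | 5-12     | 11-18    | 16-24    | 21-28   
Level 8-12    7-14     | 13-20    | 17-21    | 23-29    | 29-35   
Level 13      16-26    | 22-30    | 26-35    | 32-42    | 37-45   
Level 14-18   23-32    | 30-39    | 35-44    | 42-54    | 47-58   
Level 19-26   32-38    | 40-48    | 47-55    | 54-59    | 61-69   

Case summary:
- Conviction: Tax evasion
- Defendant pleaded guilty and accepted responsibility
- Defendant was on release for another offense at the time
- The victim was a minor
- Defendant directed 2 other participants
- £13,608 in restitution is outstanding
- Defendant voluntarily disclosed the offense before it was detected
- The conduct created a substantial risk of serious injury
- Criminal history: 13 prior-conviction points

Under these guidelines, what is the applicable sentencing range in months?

42-54 months

Base offense level for tax evasion: 10.
S2 applies: 10 + 1 = 11.
S3 applies (level before this adjustment is 11 < 18, so +1): 11 + 1 = 12.
S4 applies (level before this adjustment is 12 < 13, so +1): 12 + 1 = 13.
S5 applies: 13 + 2 = 15.
S6 applies: 15 − 1 = 14.
S7 applies: 14 + 2 = 16.
S8 applies: 16 − 1 = 15.
Final offense level: 15.
Criminal history: 13 prior points → Category IV (6-13).
Level 15 falls in the 14-18 band.
Grid: Level 14-18 × Category IV = 42-54 months.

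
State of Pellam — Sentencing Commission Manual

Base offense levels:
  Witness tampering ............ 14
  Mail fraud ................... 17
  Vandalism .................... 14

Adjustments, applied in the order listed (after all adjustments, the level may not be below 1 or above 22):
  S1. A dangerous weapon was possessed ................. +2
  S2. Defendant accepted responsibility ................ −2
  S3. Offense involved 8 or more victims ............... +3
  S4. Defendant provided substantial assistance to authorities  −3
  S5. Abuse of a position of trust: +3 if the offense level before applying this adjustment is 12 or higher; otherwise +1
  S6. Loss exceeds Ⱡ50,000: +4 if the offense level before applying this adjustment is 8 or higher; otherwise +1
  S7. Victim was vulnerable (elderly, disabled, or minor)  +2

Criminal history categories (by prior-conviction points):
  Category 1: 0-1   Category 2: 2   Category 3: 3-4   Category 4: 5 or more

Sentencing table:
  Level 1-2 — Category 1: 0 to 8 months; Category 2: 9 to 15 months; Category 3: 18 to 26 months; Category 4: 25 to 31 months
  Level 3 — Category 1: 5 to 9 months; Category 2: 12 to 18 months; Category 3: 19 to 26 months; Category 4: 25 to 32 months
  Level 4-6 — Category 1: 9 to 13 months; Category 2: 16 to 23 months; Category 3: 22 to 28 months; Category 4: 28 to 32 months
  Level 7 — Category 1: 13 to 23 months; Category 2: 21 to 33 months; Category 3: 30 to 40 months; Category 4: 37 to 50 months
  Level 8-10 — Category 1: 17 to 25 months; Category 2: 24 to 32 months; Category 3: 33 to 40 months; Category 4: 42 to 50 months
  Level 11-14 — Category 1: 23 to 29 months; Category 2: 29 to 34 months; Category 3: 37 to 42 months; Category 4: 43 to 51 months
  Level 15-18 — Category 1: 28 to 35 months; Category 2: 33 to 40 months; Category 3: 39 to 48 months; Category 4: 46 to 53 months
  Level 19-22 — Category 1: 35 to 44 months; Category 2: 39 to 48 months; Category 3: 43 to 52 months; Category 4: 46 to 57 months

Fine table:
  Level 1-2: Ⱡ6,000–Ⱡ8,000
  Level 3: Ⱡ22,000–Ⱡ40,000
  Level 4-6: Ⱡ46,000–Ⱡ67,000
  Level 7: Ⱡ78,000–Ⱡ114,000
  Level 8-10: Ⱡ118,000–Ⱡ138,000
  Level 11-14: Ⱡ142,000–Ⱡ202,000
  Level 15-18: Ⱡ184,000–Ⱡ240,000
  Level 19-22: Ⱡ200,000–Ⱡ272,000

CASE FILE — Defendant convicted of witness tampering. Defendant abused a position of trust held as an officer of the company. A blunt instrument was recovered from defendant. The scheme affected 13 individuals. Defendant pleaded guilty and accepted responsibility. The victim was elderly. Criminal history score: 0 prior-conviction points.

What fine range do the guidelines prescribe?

Ⱡ200,000–Ⱡ272,000

Base offense level for witness tampering: 14.
S1 applies: 14 + 2 = 16.
S2 applies: 16 − 2 = 14.
S3 applies: 14 + 3 = 17.
S5 applies (level before this adjustment is 17 ≥ 12, so +3): 17 + 3 = 20.
S7 applies: 20 + 2 = 22.
Final offense level: 22.
Level 22 falls in the 19-22 band.
Fine table: Level 19-22 → Ⱡ200,000–Ⱡ272,000.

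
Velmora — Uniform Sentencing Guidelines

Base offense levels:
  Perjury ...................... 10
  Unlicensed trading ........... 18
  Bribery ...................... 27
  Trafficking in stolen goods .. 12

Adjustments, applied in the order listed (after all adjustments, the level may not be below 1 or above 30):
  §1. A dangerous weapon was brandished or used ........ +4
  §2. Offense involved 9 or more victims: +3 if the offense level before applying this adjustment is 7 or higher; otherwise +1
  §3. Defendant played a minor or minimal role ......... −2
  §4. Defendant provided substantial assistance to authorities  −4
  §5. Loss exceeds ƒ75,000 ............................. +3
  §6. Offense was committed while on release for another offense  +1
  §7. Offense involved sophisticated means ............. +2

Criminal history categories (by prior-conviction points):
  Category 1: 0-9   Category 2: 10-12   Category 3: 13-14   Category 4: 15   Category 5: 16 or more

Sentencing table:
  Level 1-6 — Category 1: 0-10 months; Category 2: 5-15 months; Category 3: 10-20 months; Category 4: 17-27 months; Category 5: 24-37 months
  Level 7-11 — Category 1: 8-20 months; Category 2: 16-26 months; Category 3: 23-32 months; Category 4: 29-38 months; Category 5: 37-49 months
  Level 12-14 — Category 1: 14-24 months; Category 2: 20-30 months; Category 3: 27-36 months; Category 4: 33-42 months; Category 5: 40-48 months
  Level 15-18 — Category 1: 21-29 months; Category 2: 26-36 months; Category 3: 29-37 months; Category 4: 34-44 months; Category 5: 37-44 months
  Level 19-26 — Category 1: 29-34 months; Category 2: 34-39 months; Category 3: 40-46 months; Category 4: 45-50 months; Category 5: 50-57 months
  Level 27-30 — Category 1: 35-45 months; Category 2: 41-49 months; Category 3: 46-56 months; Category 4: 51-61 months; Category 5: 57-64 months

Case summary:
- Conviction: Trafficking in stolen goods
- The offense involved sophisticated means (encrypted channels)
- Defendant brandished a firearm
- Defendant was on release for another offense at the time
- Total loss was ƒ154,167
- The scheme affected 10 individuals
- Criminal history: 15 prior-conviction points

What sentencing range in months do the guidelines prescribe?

45-50 months

Base offense level for trafficking in stolen goods: 12.
§1 applies: 12 + 4 = 16.
§2 applies (level before this adjustment is 16 ≥ 7, so +3): 16 + 3 = 19.
§4 does not apply.
§5 applies: 19 + 3 = 22.
§6 applies: 22 + 1 = 23.
§7 applies: 23 + 2 = 25.
Final offense level: 25.
Criminal history: 15 prior points → Category 4 (15).
Level 25 falls in the 19-26 band.
Grid: Level 19-26 × Category 4 = 45-50 months.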